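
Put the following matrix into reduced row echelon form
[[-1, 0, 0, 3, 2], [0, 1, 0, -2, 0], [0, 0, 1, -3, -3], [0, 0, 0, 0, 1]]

r1 -> -1·r1
r3 -> r3 + 3·r4
r1 -> r1 + 2·r4

[[1, 0, 0, -3, 0], [0, 1, 0, -2, 0], [0, 0, 1, -3, 0], [0, 0, 0, 0, 1]]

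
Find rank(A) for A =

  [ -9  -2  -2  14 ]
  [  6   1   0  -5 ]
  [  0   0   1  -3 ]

Multiply ρ1 by -1/9.
  [ 1  2/9  2/9  -14/9 ]
  [ 6    1    0     -5 ]
  [ 0    0    1     -3 ]
Subtract 6 times ρ1 from ρ2.
  [ 1   2/9   2/9  -14/9 ]
  [ 0  -1/3  -4/3   13/3 ]
  [ 0     0     1     -3 ]
Multiply ρ2 by -3.
  [ 1  2/9  2/9  -14/9 ]
  [ 0    1    4    -13 ]
  [ 0    0    1     -3 ]
Subtract 4 times ρ3 from ρ2.
  [ 1  2/9  2/9  -14/9 ]
  [ 0    1    0     -1 ]
  [ 0    0    1     -3 ]
Subtract 2/9 times ρ3 from ρ1.
  [ 1  2/9  0  -8/9 ]
  [ 0    1  0    -1 ]
  [ 0    0  1    -3 ]
Subtract 2/9 times ρ2 from ρ1.
  [ 1  0  0  -2/3 ]
  [ 0  1  0    -1 ]
  [ 0  0  1    -3 ]
The reduced form has 3 nonzero rows.

rank = 3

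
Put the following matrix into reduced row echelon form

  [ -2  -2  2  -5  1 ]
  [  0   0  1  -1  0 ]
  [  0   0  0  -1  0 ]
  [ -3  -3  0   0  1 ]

[[1, 1, 0, 0, 0], [0, 0, 1, 0, 0], [0, 0, 0, 1, 0], [0, 0, 0, 0, 1]]

Multiply ρ1 by -1/2.
  [  1   1  -1  5/2  -1/2 ]
  [  0   0   1   -1     0 ]
  [  0   0   0   -1     0 ]
  [ -3  -3   0    0     1 ]
Add 3 times ρ1 to ρ4.
  [ 1  1  -1   5/2  -1/2 ]
  [ 0  0   1    -1     0 ]
  [ 0  0   0    -1     0 ]
  [ 0  0  -3  15/2  -1/2 ]
Add 3 times ρ2 to ρ4.
  [ 1  1  -1  5/2  -1/2 ]
  [ 0  0   1   -1     0 ]
  [ 0  0   0   -1     0 ]
  [ 0  0   0  9/2  -1/2 ]
Multiply ρ3 by -1.
  [ 1  1  -1  5/2  -1/2 ]
  [ 0  0   1   -1     0 ]
  [ 0  0   0    1     0 ]
  [ 0  0   0  9/2  -1/2 ]
Subtract 9/2 times ρ3 from ρ4.
  [ 1  1  -1  5/2  -1/2 ]
  [ 0  0   1   -1     0 ]
  [ 0  0   0    1     0 ]
  [ 0  0   0    0  -1/2 ]
Multiply ρ4 by -2.
  [ 1  1  -1  5/2  -1/2 ]
  [ 0  0   1   -1     0 ]
  [ 0  0   0    1     0 ]
  [ 0  0   0    0     1 ]
Add 1/2 times ρ4 to ρ1.
  [ 1  1  -1  5/2  0 ]
  [ 0  0   1   -1  0 ]
  [ 0  0   0    1  0 ]
  [ 0  0   0    0  1 ]
Add ρ3 to ρ2.
  [ 1  1  -1  5/2  0 ]
  [ 0  0   1    0  0 ]
  [ 0  0   0    1  0 ]
  [ 0  0   0    0  1 ]
Subtract 5/2 times ρ3 from ρ1.
  [ 1  1  -1  0  0 ]
  [ 0  0   1  0  0 ]
  [ 0  0   0  1  0 ]
  [ 0  0   0  0  1 ]
Add ρ2 to ρ1.
  [ 1  1  0  0  0 ]
  [ 0  0  1  0  0 ]
  [ 0  0  0  1  0 ]
  [ 0  0  0  0  1 ]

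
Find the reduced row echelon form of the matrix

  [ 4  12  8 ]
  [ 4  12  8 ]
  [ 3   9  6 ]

ρ1 ← 1/4·ρ1
ρ2 ← ρ2 − 4·ρ1
ρ3 ← ρ3 − 3·ρ1

[[1, 3, 2], [0, 0, 0], [0, 0, 0]]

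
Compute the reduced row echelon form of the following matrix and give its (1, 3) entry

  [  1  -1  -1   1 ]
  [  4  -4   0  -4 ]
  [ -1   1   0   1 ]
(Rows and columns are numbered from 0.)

R2 -> R2 − 4·R1
  [  1  -1  -1   1 ]
  [  0   0   4  -8 ]
  [ -1   1   0   1 ]
R3 -> R3 + R1
  [ 1  -1  -1   1 ]
  [ 0   0   4  -8 ]
  [ 0   0  -1   2 ]
R2 -> 1/4·R2
  [ 1  -1  -1   1 ]
  [ 0   0   1  -2 ]
  [ 0   0  -1   2 ]
R3 -> R3 + R2
  [ 1  -1  -1   1 ]
  [ 0   0   1  -2 ]
  [ 0   0   0   0 ]
R1 -> R1 + R2
  [ 1  -1  0  -1 ]
  [ 0   0  1  -2 ]
  [ 0   0  0   0 ]

-2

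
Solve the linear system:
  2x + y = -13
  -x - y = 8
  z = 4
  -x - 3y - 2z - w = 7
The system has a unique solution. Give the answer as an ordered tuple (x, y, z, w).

(-5, -3, 4, -1)

Form the augmented matrix and row-reduce:
  [  2   1   0   0  |  -13 ]
  [ -1  -1   0   0  |    8 ]
  [  0   0   1   0  |    4 ]
  [ -1  -3  -2  -1  |    7 ]
ρ1 → 1/2·ρ1
  [  1  1/2   0   0  |  -13/2 ]
  [ -1   -1   0   0  |      8 ]
  [  0    0   1   0  |      4 ]
  [ -1   -3  -2  -1  |      7 ]
ρ2 → ρ2 + ρ1
  [  1   1/2   0   0  |  -13/2 ]
  [  0  -1/2   0   0  |    3/2 ]
  [  0     0   1   0  |      4 ]
  [ -1    -3  -2  -1  |      7 ]
ρ4 → ρ4 + ρ1
  [ 1   1/2   0   0  |  -13/2 ]
  [ 0  -1/2   0   0  |    3/2 ]
  [ 0     0   1   0  |      4 ]
  [ 0  -5/2  -2  -1  |    1/2 ]
ρ2 → -2·ρ2
  [ 1   1/2   0   0  |  -13/2 ]
  [ 0     1   0   0  |     -3 ]
  [ 0     0   1   0  |      4 ]
  [ 0  -5/2  -2  -1  |    1/2 ]
ρ4 → ρ4 + 5/2·ρ2
  [ 1  1/2   0   0  |  -13/2 ]
  [ 0    1   0   0  |     -3 ]
  [ 0    0   1   0  |      4 ]
  [ 0    0  -2  -1  |     -7 ]
ρ4 → ρ4 + 2·ρ3
  [ 1  1/2  0   0  |  -13/2 ]
  [ 0    1  0   0  |     -3 ]
  [ 0    0  1   0  |      4 ]
  [ 0    0  0  -1  |      1 ]
ρ4 → -1·ρ4
  [ 1  1/2  0  0  |  -13/2 ]
  [ 0    1  0  0  |     -3 ]
  [ 0    0  1  0  |      4 ]
  [ 0    0  0  1  |     -1 ]
ρ1 → ρ1 − 1/2·ρ2
  [ 1  0  0  0  |  -5 ]
  [ 0  1  0  0  |  -3 ]
  [ 0  0  1  0  |   4 ]
  [ 0  0  0  1  |  -1 ]
Reading off the last column: x = -5, y = -3, z = 4, w = -1.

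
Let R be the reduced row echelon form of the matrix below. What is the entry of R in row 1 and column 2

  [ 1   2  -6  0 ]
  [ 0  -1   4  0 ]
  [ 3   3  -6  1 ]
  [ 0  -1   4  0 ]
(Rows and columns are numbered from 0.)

-4

Subtract 3 times r1 from r3.
  [ 1   2  -6  0 ]
  [ 0  -1   4  0 ]
  [ 0  -3  12  1 ]
  [ 0  -1   4  0 ]
Multiply r2 by -1.
  [ 1   2  -6  0 ]
  [ 0   1  -4  0 ]
  [ 0  -3  12  1 ]
  [ 0  -1   4  0 ]
Add 3 times r2 to r3.
  [ 1   2  -6  0 ]
  [ 0   1  -4  0 ]
  [ 0   0   0  1 ]
  [ 0  -1   4  0 ]
Add r2 to r4.
  [ 1  2  -6  0 ]
  [ 0  1  -4  0 ]
  [ 0  0   0  1 ]
  [ 0  0   0  0 ]
Subtract 2 times r2 from r1.
  [ 1  0   2  0 ]
  [ 0  1  -4  0 ]
  [ 0  0   0  1 ]
  [ 0  0   0  0 ]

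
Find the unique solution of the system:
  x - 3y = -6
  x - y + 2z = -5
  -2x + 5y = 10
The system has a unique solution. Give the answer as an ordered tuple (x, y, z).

(0, 2, -3/2)

Form the augmented matrix and row-reduce:
  [  1  -3  0  |  -6 ]
  [  1  -1  2  |  -5 ]
  [ -2   5  0  |  10 ]
R2 ← R2 − R1
  [  1  -3  0  |  -6 ]
  [  0   2  2  |   1 ]
  [ -2   5  0  |  10 ]
R3 ← R3 + 2·R1
  [ 1  -3  0  |  -6 ]
  [ 0   2  2  |   1 ]
  [ 0  -1  0  |  -2 ]
R2 ← 1/2·R2
  [ 1  -3  0  |   -6 ]
  [ 0   1  1  |  1/2 ]
  [ 0  -1  0  |   -2 ]
R3 ← R3 + R2
  [ 1  -3  0  |    -6 ]
  [ 0   1  1  |   1/2 ]
  [ 0   0  1  |  -3/2 ]
R2 ← R2 − R3
  [ 1  -3  0  |    -6 ]
  [ 0   1  0  |     2 ]
  [ 0   0  1  |  -3/2 ]
R1 ← R1 + 3·R2
  [ 1  0  0  |     0 ]
  [ 0  1  0  |     2 ]
  [ 0  0  1  |  -3/2 ]
Reading off the last column: x = 0, y = 2, z = -3/2.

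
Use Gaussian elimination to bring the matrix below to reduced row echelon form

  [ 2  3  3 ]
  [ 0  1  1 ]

[[1, 0, 0], [0, 1, 1]]

R1 -> 1/2·R1
  [ 1  3/2  3/2 ]
  [ 0    1    1 ]
R1 -> R1 − 3/2·R2
  [ 1  0  0 ]
  [ 0  1  1 ]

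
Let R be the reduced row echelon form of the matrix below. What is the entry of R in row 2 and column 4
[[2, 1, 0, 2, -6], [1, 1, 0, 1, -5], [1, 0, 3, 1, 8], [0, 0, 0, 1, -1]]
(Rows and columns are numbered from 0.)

Multiply R1 by 1/2.
Subtract R1 from R2.
Subtract R1 from R3.
Multiply R2 by 2.
Add 1/2 times R2 to R3.
Multiply R3 by 1/3.
Subtract R4 from R1.
Subtract 1/2 times R2 from R1.

3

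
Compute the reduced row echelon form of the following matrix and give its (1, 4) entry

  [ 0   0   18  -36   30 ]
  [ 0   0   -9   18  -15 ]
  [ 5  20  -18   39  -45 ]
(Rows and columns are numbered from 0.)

5/3

R1 <=> R3
R1 := 1/5·R1
R2 := -1/9·R2
R3 := R3 − 18·R2
R1 := R1 + 18/5·R2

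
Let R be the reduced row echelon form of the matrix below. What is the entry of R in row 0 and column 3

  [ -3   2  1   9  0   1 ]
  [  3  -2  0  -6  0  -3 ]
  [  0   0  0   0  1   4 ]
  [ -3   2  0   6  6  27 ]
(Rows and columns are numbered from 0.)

-2

Multiply R1 by -1/3.
  [  1  -2/3  -1/3  -3  0  -1/3 ]
  [  3    -2     0  -6  0    -3 ]
  [  0     0     0   0  1     4 ]
  [ -3     2     0   6  6    27 ]
Subtract 3 times R1 from R2.
  [  1  -2/3  -1/3  -3  0  -1/3 ]
  [  0     0     1   3  0    -2 ]
  [  0     0     0   0  1     4 ]
  [ -3     2     0   6  6    27 ]
Add 3 times R1 to R4.
  [ 1  -2/3  -1/3  -3  0  -1/3 ]
  [ 0     0     1   3  0    -2 ]
  [ 0     0     0   0  1     4 ]
  [ 0     0    -1  -3  6    26 ]
Add R2 to R4.
  [ 1  -2/3  -1/3  -3  0  -1/3 ]
  [ 0     0     1   3  0    -2 ]
  [ 0     0     0   0  1     4 ]
  [ 0     0     0   0  6    24 ]
Subtract 6 times R3 from R4.
  [ 1  -2/3  -1/3  -3  0  -1/3 ]
  [ 0     0     1   3  0    -2 ]
  [ 0     0     0   0  1     4 ]
  [ 0     0     0   0  0     0 ]
Add 1/3 times R2 to R1.
  [ 1  -2/3  0  -2  0  -1 ]
  [ 0     0  1   3  0  -2 ]
  [ 0     0  0   0  1   4 ]
  [ 0     0  0   0  0   0 ]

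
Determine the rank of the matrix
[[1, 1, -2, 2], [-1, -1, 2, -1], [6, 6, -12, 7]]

rank = 2

R2 ← R2 + R1
  [ 1  1   -2  2 ]
  [ 0  0    0  1 ]
  [ 6  6  -12  7 ]
R3 ← R3 − 6·R1
  [ 1  1  -2   2 ]
  [ 0  0   0   1 ]
  [ 0  0   0  -5 ]
R3 ← R3 + 5·R2
  [ 1  1  -2  2 ]
  [ 0  0   0  1 ]
  [ 0  0   0  0 ]
R1 ← R1 − 2·R2
  [ 1  1  -2  0 ]
  [ 0  0   0  1 ]
  [ 0  0   0  0 ]
The reduced form has 2 nonzero rows.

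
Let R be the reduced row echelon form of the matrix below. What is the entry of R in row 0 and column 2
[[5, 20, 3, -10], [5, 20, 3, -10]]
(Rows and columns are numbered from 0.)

Multiply ρ1 by 1/5.
  [ 1   4  3/5   -2 ]
  [ 5  20    3  -10 ]
Subtract 5 times ρ1 from ρ2.
  [ 1  4  3/5  -2 ]
  [ 0  0    0   0 ]

3/5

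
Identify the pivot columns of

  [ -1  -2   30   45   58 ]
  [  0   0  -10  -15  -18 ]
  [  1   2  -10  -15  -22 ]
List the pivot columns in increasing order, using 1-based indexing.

1, 3

R1 → -1·R1
  [ 1  2  -30  -45  -58 ]
  [ 0  0  -10  -15  -18 ]
  [ 1  2  -10  -15  -22 ]
R3 → R3 − R1
  [ 1  2  -30  -45  -58 ]
  [ 0  0  -10  -15  -18 ]
  [ 0  0   20   30   36 ]
R2 → -1/10·R2
  [ 1  2  -30  -45  -58 ]
  [ 0  0    1  3/2  9/5 ]
  [ 0  0   20   30   36 ]
R3 → R3 − 20·R2
  [ 1  2  -30  -45  -58 ]
  [ 0  0    1  3/2  9/5 ]
  [ 0  0    0    0    0 ]
R1 → R1 + 30·R2
  [ 1  2  0    0   -4 ]
  [ 0  0  1  3/2  9/5 ]
  [ 0  0  0    0    0 ]
Pivot columns are the columns containing a leading 1.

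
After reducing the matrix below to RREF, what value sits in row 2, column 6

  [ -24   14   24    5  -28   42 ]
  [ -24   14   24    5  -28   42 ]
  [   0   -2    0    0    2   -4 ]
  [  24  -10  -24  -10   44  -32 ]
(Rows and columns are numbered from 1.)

R1 -> -1/24·R1
  [   1  -7/12   -1  -5/24  7/6  -7/4 ]
  [ -24     14   24      5  -28    42 ]
  [   0     -2    0      0    2    -4 ]
  [  24    -10  -24    -10   44   -32 ]
R2 -> R2 + 24·R1
  [  1  -7/12   -1  -5/24  7/6  -7/4 ]
  [  0      0    0      0    0     0 ]
  [  0     -2    0      0    2    -4 ]
  [ 24    -10  -24    -10   44   -32 ]
R4 -> R4 − 24·R1
  [ 1  -7/12  -1  -5/24  7/6  -7/4 ]
  [ 0      0   0      0    0     0 ]
  [ 0     -2   0      0    2    -4 ]
  [ 0      4   0     -5   16    10 ]
R2 ↔ R3
  [ 1  -7/12  -1  -5/24  7/6  -7/4 ]
  [ 0     -2   0      0    2    -4 ]
  [ 0      0   0      0    0     0 ]
  [ 0      4   0     -5   16    10 ]
R2 -> -1/2·R2
  [ 1  -7/12  -1  -5/24  7/6  -7/4 ]
  [ 0      1   0      0   -1     2 ]
  [ 0      0   0      0    0     0 ]
  [ 0      4   0     -5   16    10 ]
R4 -> R4 − 4·R2
  [ 1  -7/12  -1  -5/24  7/6  -7/4 ]
  [ 0      1   0      0   -1     2 ]
  [ 0      0   0      0    0     0 ]
  [ 0      0   0     -5   20     2 ]
R3 ↔ R4
  [ 1  -7/12  -1  -5/24  7/6  -7/4 ]
  [ 0      1   0      0   -1     2 ]
  [ 0      0   0     -5   20     2 ]
  [ 0      0   0      0    0     0 ]
R3 -> -1/5·R3
  [ 1  -7/12  -1  -5/24  7/6  -7/4 ]
  [ 0      1   0      0   -1     2 ]
  [ 0      0   0      1   -4  -2/5 ]
  [ 0      0   0      0    0     0 ]
R1 -> R1 + 5/24·R3
  [ 1  -7/12  -1  0  1/3  -11/6 ]
  [ 0      1   0  0   -1      2 ]
  [ 0      0   0  1   -4   -2/5 ]
  [ 0      0   0  0    0      0 ]
R1 -> R1 + 7/12·R2
  [ 1  0  -1  0  -1/4  -2/3 ]
  [ 0  1   0  0    -1     2 ]
  [ 0  0   0  1    -4  -2/5 ]
  [ 0  0   0  0     0     0 ]

2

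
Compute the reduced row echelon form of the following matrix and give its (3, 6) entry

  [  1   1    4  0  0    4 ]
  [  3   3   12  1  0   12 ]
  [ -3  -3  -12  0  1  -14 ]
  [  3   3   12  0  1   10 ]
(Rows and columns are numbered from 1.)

-2

Subtract 3 times r1 from r2.
  [  1   1    4  0  0    4 ]
  [  0   0    0  1  0    0 ]
  [ -3  -3  -12  0  1  -14 ]
  [  3   3   12  0  1   10 ]
Add 3 times r1 to r3.
  [ 1  1   4  0  0   4 ]
  [ 0  0   0  1  0   0 ]
  [ 0  0   0  0  1  -2 ]
  [ 3  3  12  0  1  10 ]
Subtract 3 times r1 from r4.
  [ 1  1  4  0  0   4 ]
  [ 0  0  0  1  0   0 ]
  [ 0  0  0  0  1  -2 ]
  [ 0  0  0  0  1  -2 ]
Subtract r3 from r4.
  [ 1  1  4  0  0   4 ]
  [ 0  0  0  1  0   0 ]
  [ 0  0  0  0  1  -2 ]
  [ 0  0  0  0  0   0 ]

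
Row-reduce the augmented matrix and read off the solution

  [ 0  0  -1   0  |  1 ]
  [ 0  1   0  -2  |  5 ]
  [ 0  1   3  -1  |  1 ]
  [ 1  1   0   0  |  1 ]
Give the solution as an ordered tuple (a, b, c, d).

(-2, 3, -1, -1)

R1 <=> R4
  [ 1  1   0   0  |  1 ]
  [ 0  1   0  -2  |  5 ]
  [ 0  1   3  -1  |  1 ]
  [ 0  0  -1   0  |  1 ]
R3 ← R3 − R2
  [ 1  1   0   0  |   1 ]
  [ 0  1   0  -2  |   5 ]
  [ 0  0   3   1  |  -4 ]
  [ 0  0  -1   0  |   1 ]
R3 ← 1/3·R3
  [ 1  1   0    0  |     1 ]
  [ 0  1   0   -2  |     5 ]
  [ 0  0   1  1/3  |  -4/3 ]
  [ 0  0  -1    0  |     1 ]
R4 ← R4 + R3
  [ 1  1  0    0  |     1 ]
  [ 0  1  0   -2  |     5 ]
  [ 0  0  1  1/3  |  -4/3 ]
  [ 0  0  0  1/3  |  -1/3 ]
R4 ← 3·R4
  [ 1  1  0    0  |     1 ]
  [ 0  1  0   -2  |     5 ]
  [ 0  0  1  1/3  |  -4/3 ]
  [ 0  0  0    1  |    -1 ]
R3 ← R3 − 1/3·R4
  [ 1  1  0   0  |   1 ]
  [ 0  1  0  -2  |   5 ]
  [ 0  0  1   0  |  -1 ]
  [ 0  0  0   1  |  -1 ]
R2 ← R2 + 2·R4
  [ 1  1  0  0  |   1 ]
  [ 0  1  0  0  |   3 ]
  [ 0  0  1  0  |  -1 ]
  [ 0  0  0  1  |  -1 ]
R1 ← R1 − R2
  [ 1  0  0  0  |  -2 ]
  [ 0  1  0  0  |   3 ]
  [ 0  0  1  0  |  -1 ]
  [ 0  0  0  1  |  -1 ]
Reading off the last column: a = -2, b = 3, c = -1, d = -1.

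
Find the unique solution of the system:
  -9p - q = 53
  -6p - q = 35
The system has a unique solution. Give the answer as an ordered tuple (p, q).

Form the augmented matrix and row-reduce:
  [ -9  -1  |  53 ]
  [ -6  -1  |  35 ]
r1 ← -1/9·r1
r2 ← r2 + 6·r1
r2 ← -3·r2
r1 ← r1 − 1/9·r2
Reading off the last column: p = -6, q = 1.

(-6, 1)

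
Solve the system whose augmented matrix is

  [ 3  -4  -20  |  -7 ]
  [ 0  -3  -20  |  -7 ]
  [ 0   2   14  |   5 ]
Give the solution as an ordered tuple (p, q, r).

R1 ← 1/3·R1
  [ 1  -4/3  -20/3  |  -7/3 ]
  [ 0    -3    -20  |    -7 ]
  [ 0     2     14  |     5 ]
R2 ← -1/3·R2
  [ 1  -4/3  -20/3  |  -7/3 ]
  [ 0     1   20/3  |   7/3 ]
  [ 0     2     14  |     5 ]
R3 ← R3 − 2·R2
  [ 1  -4/3  -20/3  |  -7/3 ]
  [ 0     1   20/3  |   7/3 ]
  [ 0     0    2/3  |   1/3 ]
R3 ← 3/2·R3
  [ 1  -4/3  -20/3  |  -7/3 ]
  [ 0     1   20/3  |   7/3 ]
  [ 0     0      1  |   1/2 ]
R2 ← R2 − 20/3·R3
  [ 1  -4/3  -20/3  |  -7/3 ]
  [ 0     1      0  |    -1 ]
  [ 0     0      1  |   1/2 ]
R1 ← R1 + 20/3·R3
  [ 1  -4/3  0  |    1 ]
  [ 0     1  0  |   -1 ]
  [ 0     0  1  |  1/2 ]
R1 ← R1 + 4/3·R2
  [ 1  0  0  |  -1/3 ]
  [ 0  1  0  |    -1 ]
  [ 0  0  1  |   1/2 ]
Reading off the last column: p = -1/3, q = -1, r = 1/2.

(-1/3, -1, 1/2)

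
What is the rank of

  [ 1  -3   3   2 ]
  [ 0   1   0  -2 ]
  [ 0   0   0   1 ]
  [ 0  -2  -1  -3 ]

rank = 4

R4 → R4 + 2·R2
R3 <-> R4
R3 → -1·R3
R3 → R3 − 7·R4
R2 → R2 + 2·R4
R1 → R1 − 2·R4
R1 → R1 − 3·R3
R1 → R1 + 3·R2
The reduced form has 4 nonzero rows.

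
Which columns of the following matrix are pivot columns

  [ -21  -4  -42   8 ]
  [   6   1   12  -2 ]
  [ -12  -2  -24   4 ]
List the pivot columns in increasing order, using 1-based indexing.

R1 ← -1/21·R1
  [   1  4/21    2  -8/21 ]
  [   6     1   12     -2 ]
  [ -12    -2  -24      4 ]
R2 ← R2 − 6·R1
  [   1  4/21    2  -8/21 ]
  [   0  -1/7    0    2/7 ]
  [ -12    -2  -24      4 ]
R3 ← R3 + 12·R1
  [ 1  4/21  2  -8/21 ]
  [ 0  -1/7  0    2/7 ]
  [ 0   2/7  0   -4/7 ]
R2 ← -7·R2
  [ 1  4/21  2  -8/21 ]
  [ 0     1  0     -2 ]
  [ 0   2/7  0   -4/7 ]
R3 ← R3 − 2/7·R2
  [ 1  4/21  2  -8/21 ]
  [ 0     1  0     -2 ]
  [ 0     0  0      0 ]
R1 ← R1 − 4/21·R2
  [ 1  0  2   0 ]
  [ 0  1  0  -2 ]
  [ 0  0  0   0 ]
Pivot columns are the columns containing a leading 1.

1, 2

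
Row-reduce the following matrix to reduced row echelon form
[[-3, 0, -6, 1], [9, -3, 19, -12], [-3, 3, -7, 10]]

Multiply R1 by -1/3.
Subtract 9 times R1 from R2.
Add 3 times R1 to R3.
Multiply R2 by -1/3.
Subtract 3 times R2 from R3.

[[1, 0, 2, -1/3], [0, 1, -1/3, 3], [0, 0, 0, 0]]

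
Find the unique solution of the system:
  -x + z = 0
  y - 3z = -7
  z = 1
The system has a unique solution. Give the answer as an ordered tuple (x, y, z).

(1, -4, 1)

Form the augmented matrix and row-reduce:
  [ -1  0   1  |   0 ]
  [  0  1  -3  |  -7 ]
  [  0  0   1  |   1 ]
r1 → -1·r1
r2 → r2 + 3·r3
r1 → r1 + r3
Reading off the last column: x = 1, y = -4, z = 1.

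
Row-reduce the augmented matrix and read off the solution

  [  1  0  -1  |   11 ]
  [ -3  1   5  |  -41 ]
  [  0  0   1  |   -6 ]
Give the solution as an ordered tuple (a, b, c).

(5, 4, -6)

r2 -> r2 + 3·r1
r2 -> r2 − 2·r3
r1 -> r1 + r3
Reading off the last column: a = 5, b = 4, c = -6.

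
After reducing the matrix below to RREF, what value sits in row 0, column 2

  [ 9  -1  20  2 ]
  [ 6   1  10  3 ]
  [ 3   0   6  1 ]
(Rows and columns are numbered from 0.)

2

R1 ← 1/9·R1
  [ 1  -1/9  20/9  2/9 ]
  [ 6     1    10    3 ]
  [ 3     0     6    1 ]
R2 ← R2 − 6·R1
  [ 1  -1/9   20/9  2/9 ]
  [ 0   5/3  -10/3  5/3 ]
  [ 3     0      6    1 ]
R3 ← R3 − 3·R1
  [ 1  -1/9   20/9  2/9 ]
  [ 0   5/3  -10/3  5/3 ]
  [ 0   1/3   -2/3  1/3 ]
R2 ← 3/5·R2
  [ 1  -1/9  20/9  2/9 ]
  [ 0     1    -2    1 ]
  [ 0   1/3  -2/3  1/3 ]
R3 ← R3 − 1/3·R2
  [ 1  -1/9  20/9  2/9 ]
  [ 0     1    -2    1 ]
  [ 0     0     0    0 ]
R1 ← R1 + 1/9·R2
  [ 1  0   2  1/3 ]
  [ 0  1  -2    1 ]
  [ 0  0   0    0 ]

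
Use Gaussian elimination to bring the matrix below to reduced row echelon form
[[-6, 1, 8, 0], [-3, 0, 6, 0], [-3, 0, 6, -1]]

Multiply r1 by -1/6.
  [  1  -1/6  -4/3   0 ]
  [ -3     0     6   0 ]
  [ -3     0     6  -1 ]
Add 3 times r1 to r2.
  [  1  -1/6  -4/3   0 ]
  [  0  -1/2     2   0 ]
  [ -3     0     6  -1 ]
Add 3 times r1 to r3.
  [ 1  -1/6  -4/3   0 ]
  [ 0  -1/2     2   0 ]
  [ 0  -1/2     2  -1 ]
Multiply r2 by -2.
  [ 1  -1/6  -4/3   0 ]
  [ 0     1    -4   0 ]
  [ 0  -1/2     2  -1 ]
Add 1/2 times r2 to r3.
  [ 1  -1/6  -4/3   0 ]
  [ 0     1    -4   0 ]
  [ 0     0     0  -1 ]
Multiply r3 by -1.
  [ 1  -1/6  -4/3  0 ]
  [ 0     1    -4  0 ]
  [ 0     0     0  1 ]
Add 1/6 times r2 to r1.
  [ 1  0  -2  0 ]
  [ 0  1  -4  0 ]
  [ 0  0   0  1 ]

[[1, 0, -2, 0], [0, 1, -4, 0], [0, 0, 0, 1]]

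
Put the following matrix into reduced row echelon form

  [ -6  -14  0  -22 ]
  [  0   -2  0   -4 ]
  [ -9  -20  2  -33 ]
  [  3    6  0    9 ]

R1 -> -1/6·R1
  [  1  7/3  0  11/3 ]
  [  0   -2  0    -4 ]
  [ -9  -20  2   -33 ]
  [  3    6  0     9 ]
R3 -> R3 + 9·R1
  [ 1  7/3  0  11/3 ]
  [ 0   -2  0    -4 ]
  [ 0    1  2     0 ]
  [ 3    6  0     9 ]
R4 -> R4 − 3·R1
  [ 1  7/3  0  11/3 ]
  [ 0   -2  0    -4 ]
  [ 0    1  2     0 ]
  [ 0   -1  0    -2 ]
R2 -> -1/2·R2
  [ 1  7/3  0  11/3 ]
  [ 0    1  0     2 ]
  [ 0    1  2     0 ]
  [ 0   -1  0    -2 ]
R3 -> R3 − R2
  [ 1  7/3  0  11/3 ]
  [ 0    1  0     2 ]
  [ 0    0  2    -2 ]
  [ 0   -1  0    -2 ]
R4 -> R4 + R2
  [ 1  7/3  0  11/3 ]
  [ 0    1  0     2 ]
  [ 0    0  2    -2 ]
  [ 0    0  0     0 ]
R3 -> 1/2·R3
  [ 1  7/3  0  11/3 ]
  [ 0    1  0     2 ]
  [ 0    0  1    -1 ]
  [ 0    0  0     0 ]
R1 -> R1 − 7/3·R2
  [ 1  0  0  -1 ]
  [ 0  1  0   2 ]
  [ 0  0  1  -1 ]
  [ 0  0  0   0 ]

[[1, 0, 0, -1], [0, 1, 0, 2], [0, 0, 1, -1], [0, 0, 0, 0]]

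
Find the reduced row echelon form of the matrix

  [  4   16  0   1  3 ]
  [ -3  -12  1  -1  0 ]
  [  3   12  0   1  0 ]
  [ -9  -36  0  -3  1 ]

[[1, 4, 0, 0, 0], [0, 0, 1, 0, 0], [0, 0, 0, 1, 0], [0, 0, 0, 0, 1]]

R1 := 1/4·R1
R2 := R2 + 3·R1
R3 := R3 − 3·R1
R4 := R4 + 9·R1
R3 := 4·R3
R4 := R4 + 3/4·R3
R3 := R3 + 9·R4
R2 := R2 − 9/4·R4
R1 := R1 − 3/4·R4
R2 := R2 + 1/4·R3
R1 := R1 − 1/4·R3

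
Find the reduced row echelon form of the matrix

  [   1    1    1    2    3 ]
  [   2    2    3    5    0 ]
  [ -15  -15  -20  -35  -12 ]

[[1, 1, 0, 1, 0], [0, 0, 1, 1, 0], [0, 0, 0, 0, 1]]

R2 ← R2 − 2·R1
  [   1    1    1    2    3 ]
  [   0    0    1    1   -6 ]
  [ -15  -15  -20  -35  -12 ]
R3 ← R3 + 15·R1
  [ 1  1   1   2   3 ]
  [ 0  0   1   1  -6 ]
  [ 0  0  -5  -5  33 ]
R3 ← R3 + 5·R2
  [ 1  1  1  2   3 ]
  [ 0  0  1  1  -6 ]
  [ 0  0  0  0   3 ]
R3 ← 1/3·R3
  [ 1  1  1  2   3 ]
  [ 0  0  1  1  -6 ]
  [ 0  0  0  0   1 ]
R2 ← R2 + 6·R3
  [ 1  1  1  2  3 ]
  [ 0  0  1  1  0 ]
  [ 0  0  0  0  1 ]
R1 ← R1 − 3·R3
  [ 1  1  1  2  0 ]
  [ 0  0  1  1  0 ]
  [ 0  0  0  0  1 ]
R1 ← R1 − R2
  [ 1  1  0  1  0 ]
  [ 0  0  1  1  0 ]
  [ 0  0  0  0  1 ]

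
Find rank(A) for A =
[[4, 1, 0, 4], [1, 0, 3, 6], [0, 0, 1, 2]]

Multiply r1 by 1/4.
  [ 1  1/4  0  1 ]
  [ 1    0  3  6 ]
  [ 0    0  1  2 ]
Subtract r1 from r2.
  [ 1   1/4  0  1 ]
  [ 0  -1/4  3  5 ]
  [ 0     0  1  2 ]
Multiply r2 by -4.
  [ 1  1/4    0    1 ]
  [ 0    1  -12  -20 ]
  [ 0    0    1    2 ]
Add 12 times r3 to r2.
  [ 1  1/4  0  1 ]
  [ 0    1  0  4 ]
  [ 0    0  1  2 ]
Subtract 1/4 times r2 from r1.
  [ 1  0  0  0 ]
  [ 0  1  0  4 ]
  [ 0  0  1  2 ]
The reduced form has 3 nonzero rows.

rank = 3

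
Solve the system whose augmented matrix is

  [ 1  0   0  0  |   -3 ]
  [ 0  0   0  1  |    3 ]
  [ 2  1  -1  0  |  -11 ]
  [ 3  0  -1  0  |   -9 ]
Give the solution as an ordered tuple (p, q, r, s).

ρ3 -> ρ3 − 2·ρ1
  [ 1  0   0  0  |  -3 ]
  [ 0  0   0  1  |   3 ]
  [ 0  1  -1  0  |  -5 ]
  [ 3  0  -1  0  |  -9 ]
ρ4 -> ρ4 − 3·ρ1
  [ 1  0   0  0  |  -3 ]
  [ 0  0   0  1  |   3 ]
  [ 0  1  -1  0  |  -5 ]
  [ 0  0  -1  0  |   0 ]
ρ2 <-> ρ3
  [ 1  0   0  0  |  -3 ]
  [ 0  1  -1  0  |  -5 ]
  [ 0  0   0  1  |   3 ]
  [ 0  0  -1  0  |   0 ]
ρ3 <-> ρ4
  [ 1  0   0  0  |  -3 ]
  [ 0  1  -1  0  |  -5 ]
  [ 0  0  -1  0  |   0 ]
  [ 0  0   0  1  |   3 ]
ρ3 -> -1·ρ3
  [ 1  0   0  0  |  -3 ]
  [ 0  1  -1  0  |  -5 ]
  [ 0  0   1  0  |   0 ]
  [ 0  0   0  1  |   3 ]
ρ2 -> ρ2 + ρ3
  [ 1  0  0  0  |  -3 ]
  [ 0  1  0  0  |  -5 ]
  [ 0  0  1  0  |   0 ]
  [ 0  0  0  1  |   3 ]
Reading off the last column: p = -3, q = -5, r = 0, s = 3.

(-3, -5, 0, 3)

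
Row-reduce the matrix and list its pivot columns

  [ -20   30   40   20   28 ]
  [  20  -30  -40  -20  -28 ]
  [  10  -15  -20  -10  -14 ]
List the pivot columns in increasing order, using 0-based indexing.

0

Multiply r1 by -1/20.
  [  1  -3/2   -2   -1  -7/5 ]
  [ 20   -30  -40  -20   -28 ]
  [ 10   -15  -20  -10   -14 ]
Subtract 20 times r1 from r2.
  [  1  -3/2   -2   -1  -7/5 ]
  [  0     0    0    0     0 ]
  [ 10   -15  -20  -10   -14 ]
Subtract 10 times r1 from r3.
  [ 1  -3/2  -2  -1  -7/5 ]
  [ 0     0   0   0     0 ]
  [ 0     0   0   0     0 ]
Pivot columns are the columns containing a leading 1.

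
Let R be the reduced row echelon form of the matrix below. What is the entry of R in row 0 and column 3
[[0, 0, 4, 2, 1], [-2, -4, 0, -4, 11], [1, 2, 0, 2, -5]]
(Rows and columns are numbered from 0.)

2

Swap ρ1 and ρ2.
  [ -2  -4  0  -4  11 ]
  [  0   0  4   2   1 ]
  [  1   2  0   2  -5 ]
Multiply ρ1 by -1/2.
  [ 1  2  0  2  -11/2 ]
  [ 0  0  4  2      1 ]
  [ 1  2  0  2     -5 ]
Subtract ρ1 from ρ3.
  [ 1  2  0  2  -11/2 ]
  [ 0  0  4  2      1 ]
  [ 0  0  0  0    1/2 ]
Multiply ρ2 by 1/4.
  [ 1  2  0    2  -11/2 ]
  [ 0  0  1  1/2    1/4 ]
  [ 0  0  0    0    1/2 ]
Multiply ρ3 by 2.
  [ 1  2  0    2  -11/2 ]
  [ 0  0  1  1/2    1/4 ]
  [ 0  0  0    0      1 ]
Subtract 1/4 times ρ3 from ρ2.
  [ 1  2  0    2  -11/2 ]
  [ 0  0  1  1/2      0 ]
  [ 0  0  0    0      1 ]
Add 11/2 times ρ3 to ρ1.
  [ 1  2  0    2  0 ]
  [ 0  0  1  1/2  0 ]
  [ 0  0  0    0  1 ]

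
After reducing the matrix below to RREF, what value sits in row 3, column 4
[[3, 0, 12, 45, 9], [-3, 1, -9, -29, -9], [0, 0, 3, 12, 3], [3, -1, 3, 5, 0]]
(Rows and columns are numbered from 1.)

4

Multiply R1 by 1/3.
  [  1   0   4   15   3 ]
  [ -3   1  -9  -29  -9 ]
  [  0   0   3   12   3 ]
  [  3  -1   3    5   0 ]
Add 3 times R1 to R2.
  [ 1   0  4  15  3 ]
  [ 0   1  3  16  0 ]
  [ 0   0  3  12  3 ]
  [ 3  -1  3   5  0 ]
Subtract 3 times R1 from R4.
  [ 1   0   4   15   3 ]
  [ 0   1   3   16   0 ]
  [ 0   0   3   12   3 ]
  [ 0  -1  -9  -40  -9 ]
Add R2 to R4.
  [ 1  0   4   15   3 ]
  [ 0  1   3   16   0 ]
  [ 0  0   3   12   3 ]
  [ 0  0  -6  -24  -9 ]
Multiply R3 by 1/3.
  [ 1  0   4   15   3 ]
  [ 0  1   3   16   0 ]
  [ 0  0   1    4   1 ]
  [ 0  0  -6  -24  -9 ]
Add 6 times R3 to R4.
  [ 1  0  4  15   3 ]
  [ 0  1  3  16   0 ]
  [ 0  0  1   4   1 ]
  [ 0  0  0   0  -3 ]
Multiply R4 by -1/3.
  [ 1  0  4  15  3 ]
  [ 0  1  3  16  0 ]
  [ 0  0  1   4  1 ]
  [ 0  0  0   0  1 ]
Subtract R4 from R3.
  [ 1  0  4  15  3 ]
  [ 0  1  3  16  0 ]
  [ 0  0  1   4  0 ]
  [ 0  0  0   0  1 ]
Subtract 3 times R4 from R1.
  [ 1  0  4  15  0 ]
  [ 0  1  3  16  0 ]
  [ 0  0  1   4  0 ]
  [ 0  0  0   0  1 ]
Subtract 3 times R3 from R2.
  [ 1  0  4  15  0 ]
  [ 0  1  0   4  0 ]
  [ 0  0  1   4  0 ]
  [ 0  0  0   0  1 ]
Subtract 4 times R3 from R1.
  [ 1  0  0  -1  0 ]
  [ 0  1  0   4  0 ]
  [ 0  0  1   4  0 ]
  [ 0  0  0   0  1 ]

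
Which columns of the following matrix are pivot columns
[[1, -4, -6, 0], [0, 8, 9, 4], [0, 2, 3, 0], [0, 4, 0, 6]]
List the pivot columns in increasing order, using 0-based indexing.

0, 1, 2, 3

R2 ← 1/8·R2
  [ 1  -4   -6    0 ]
  [ 0   1  9/8  1/2 ]
  [ 0   2    3    0 ]
  [ 0   4    0    6 ]
R3 ← R3 − 2·R2
  [ 1  -4   -6    0 ]
  [ 0   1  9/8  1/2 ]
  [ 0   0  3/4   -1 ]
  [ 0   4    0    6 ]
R4 ← R4 − 4·R2
  [ 1  -4    -6    0 ]
  [ 0   1   9/8  1/2 ]
  [ 0   0   3/4   -1 ]
  [ 0   0  -9/2    4 ]
R3 ← 4/3·R3
  [ 1  -4    -6     0 ]
  [ 0   1   9/8   1/2 ]
  [ 0   0     1  -4/3 ]
  [ 0   0  -9/2     4 ]
R4 ← R4 + 9/2·R3
  [ 1  -4   -6     0 ]
  [ 0   1  9/8   1/2 ]
  [ 0   0    1  -4/3 ]
  [ 0   0    0    -2 ]
R4 ← -1/2·R4
  [ 1  -4   -6     0 ]
  [ 0   1  9/8   1/2 ]
  [ 0   0    1  -4/3 ]
  [ 0   0    0     1 ]
R3 ← R3 + 4/3·R4
  [ 1  -4   -6    0 ]
  [ 0   1  9/8  1/2 ]
  [ 0   0    1    0 ]
  [ 0   0    0    1 ]
R2 ← R2 − 1/2·R4
  [ 1  -4   -6  0 ]
  [ 0   1  9/8  0 ]
  [ 0   0    1  0 ]
  [ 0   0    0  1 ]
R2 ← R2 − 9/8·R3
  [ 1  -4  -6  0 ]
  [ 0   1   0  0 ]
  [ 0   0   1  0 ]
  [ 0   0   0  1 ]
R1 ← R1 + 6·R3
  [ 1  -4  0  0 ]
  [ 0   1  0  0 ]
  [ 0   0  1  0 ]
  [ 0   0  0  1 ]
R1 ← R1 + 4·R2
  [ 1  0  0  0 ]
  [ 0  1  0  0 ]
  [ 0  0  1  0 ]
  [ 0  0  0  1 ]
Pivot columns are the columns containing a leading 1.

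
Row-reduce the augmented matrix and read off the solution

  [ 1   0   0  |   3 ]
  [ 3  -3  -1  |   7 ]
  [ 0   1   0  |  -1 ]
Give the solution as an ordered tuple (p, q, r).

r2 → r2 − 3·r1
r2 → -1/3·r2
r3 → r3 − r2
r3 → -3·r3
r2 → r2 − 1/3·r3
Reading off the last column: p = 3, q = -1, r = 5.

(3, -1, 5)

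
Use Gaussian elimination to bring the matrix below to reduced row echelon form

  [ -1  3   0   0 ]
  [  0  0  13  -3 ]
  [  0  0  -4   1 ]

[[1, -3, 0, 0], [0, 0, 1, 0], [0, 0, 0, 1]]

ρ1 → -1·ρ1
  [ 1  -3   0   0 ]
  [ 0   0  13  -3 ]
  [ 0   0  -4   1 ]
ρ2 → 1/13·ρ2
  [ 1  -3   0      0 ]
  [ 0   0   1  -3/13 ]
  [ 0   0  -4      1 ]
ρ3 → ρ3 + 4·ρ2
  [ 1  -3  0      0 ]
  [ 0   0  1  -3/13 ]
  [ 0   0  0   1/13 ]
ρ3 → 13·ρ3
  [ 1  -3  0      0 ]
  [ 0   0  1  -3/13 ]
  [ 0   0  0      1 ]
ρ2 → ρ2 + 3/13·ρ3
  [ 1  -3  0  0 ]
  [ 0   0  1  0 ]
  [ 0   0  0  1 ]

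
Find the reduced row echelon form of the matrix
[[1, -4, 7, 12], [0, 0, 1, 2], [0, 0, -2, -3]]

[[1, -4, 0, 0], [0, 0, 1, 0], [0, 0, 0, 1]]

r3 := r3 + 2·r2
r2 := r2 − 2·r3
r1 := r1 − 12·r3
r1 := r1 − 7·r2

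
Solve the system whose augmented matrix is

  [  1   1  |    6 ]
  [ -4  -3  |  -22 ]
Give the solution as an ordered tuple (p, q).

Add 4 times R1 to R2.
  [ 1  1  |  6 ]
  [ 0  1  |  2 ]
Subtract R2 from R1.
  [ 1  0  |  4 ]
  [ 0  1  |  2 ]
Reading off the last column: p = 4, q = 2.

(4, 2)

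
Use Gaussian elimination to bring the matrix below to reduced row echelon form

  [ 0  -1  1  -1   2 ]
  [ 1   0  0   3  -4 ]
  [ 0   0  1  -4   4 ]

R1 <=> R2
  [ 1   0  0   3  -4 ]
  [ 0  -1  1  -1   2 ]
  [ 0   0  1  -4   4 ]
R2 := -1·R2
  [ 1  0   0   3  -4 ]
  [ 0  1  -1   1  -2 ]
  [ 0  0   1  -4   4 ]
R2 := R2 + R3
  [ 1  0  0   3  -4 ]
  [ 0  1  0  -3   2 ]
  [ 0  0  1  -4   4 ]

[[1, 0, 0, 3, -4], [0, 1, 0, -3, 2], [0, 0, 1, -4, 4]]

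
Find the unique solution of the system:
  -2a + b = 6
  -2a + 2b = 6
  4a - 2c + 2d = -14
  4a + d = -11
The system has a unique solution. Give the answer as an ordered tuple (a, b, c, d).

(-3, 0, 2, 1)

Form the augmented matrix and row-reduce:
  [ -2  1   0  0  |    6 ]
  [ -2  2   0  0  |    6 ]
  [  4  0  -2  2  |  -14 ]
  [  4  0   0  1  |  -11 ]
ρ1 -> -1/2·ρ1
  [  1  -1/2   0  0  |   -3 ]
  [ -2     2   0  0  |    6 ]
  [  4     0  -2  2  |  -14 ]
  [  4     0   0  1  |  -11 ]
ρ2 -> ρ2 + 2·ρ1
  [ 1  -1/2   0  0  |   -3 ]
  [ 0     1   0  0  |    0 ]
  [ 4     0  -2  2  |  -14 ]
  [ 4     0   0  1  |  -11 ]
ρ3 -> ρ3 − 4·ρ1
  [ 1  -1/2   0  0  |   -3 ]
  [ 0     1   0  0  |    0 ]
  [ 0     2  -2  2  |   -2 ]
  [ 4     0   0  1  |  -11 ]
ρ4 -> ρ4 − 4·ρ1
  [ 1  -1/2   0  0  |  -3 ]
  [ 0     1   0  0  |   0 ]
  [ 0     2  -2  2  |  -2 ]
  [ 0     2   0  1  |   1 ]
ρ3 -> ρ3 − 2·ρ2
  [ 1  -1/2   0  0  |  -3 ]
  [ 0     1   0  0  |   0 ]
  [ 0     0  -2  2  |  -2 ]
  [ 0     2   0  1  |   1 ]
ρ4 -> ρ4 − 2·ρ2
  [ 1  -1/2   0  0  |  -3 ]
  [ 0     1   0  0  |   0 ]
  [ 0     0  -2  2  |  -2 ]
  [ 0     0   0  1  |   1 ]
ρ3 -> -1/2·ρ3
  [ 1  -1/2  0   0  |  -3 ]
  [ 0     1  0   0  |   0 ]
  [ 0     0  1  -1  |   1 ]
  [ 0     0  0   1  |   1 ]
ρ3 -> ρ3 + ρ4
  [ 1  -1/2  0  0  |  -3 ]
  [ 0     1  0  0  |   0 ]
  [ 0     0  1  0  |   2 ]
  [ 0     0  0  1  |   1 ]
ρ1 -> ρ1 + 1/2·ρ2
  [ 1  0  0  0  |  -3 ]
  [ 0  1  0  0  |   0 ]
  [ 0  0  1  0  |   2 ]
  [ 0  0  0  1  |   1 ]
Reading off the last column: a = -3, b = 0, c = 2, d = 1.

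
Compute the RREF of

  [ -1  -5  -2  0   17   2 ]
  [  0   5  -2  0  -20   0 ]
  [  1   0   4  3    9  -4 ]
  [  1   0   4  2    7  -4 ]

[[1, 0, 4, 0, 3, 0], [0, 1, -2/5, 0, -4, 0], [0, 0, 0, 1, 2, 0], [0, 0, 0, 0, 0, 1]]

R1 -> -1·R1
  [ 1  5   2  0  -17  -2 ]
  [ 0  5  -2  0  -20   0 ]
  [ 1  0   4  3    9  -4 ]
  [ 1  0   4  2    7  -4 ]
R3 -> R3 − R1
  [ 1   5   2  0  -17  -2 ]
  [ 0   5  -2  0  -20   0 ]
  [ 0  -5   2  3   26  -2 ]
  [ 1   0   4  2    7  -4 ]
R4 -> R4 − R1
  [ 1   5   2  0  -17  -2 ]
  [ 0   5  -2  0  -20   0 ]
  [ 0  -5   2  3   26  -2 ]
  [ 0  -5   2  2   24  -2 ]
R2 -> 1/5·R2
  [ 1   5     2  0  -17  -2 ]
  [ 0   1  -2/5  0   -4   0 ]
  [ 0  -5     2  3   26  -2 ]
  [ 0  -5     2  2   24  -2 ]
R3 -> R3 + 5·R2
  [ 1   5     2  0  -17  -2 ]
  [ 0   1  -2/5  0   -4   0 ]
  [ 0   0     0  3    6  -2 ]
  [ 0  -5     2  2   24  -2 ]
R4 -> R4 + 5·R2
  [ 1  5     2  0  -17  -2 ]
  [ 0  1  -2/5  0   -4   0 ]
  [ 0  0     0  3    6  -2 ]
  [ 0  0     0  2    4  -2 ]
R3 -> 1/3·R3
  [ 1  5     2  0  -17    -2 ]
  [ 0  1  -2/5  0   -4     0 ]
  [ 0  0     0  1    2  -2/3 ]
  [ 0  0     0  2    4    -2 ]
R4 -> R4 − 2·R3
  [ 1  5     2  0  -17    -2 ]
  [ 0  1  -2/5  0   -4     0 ]
  [ 0  0     0  1    2  -2/3 ]
  [ 0  0     0  0    0  -2/3 ]
R4 -> -3/2·R4
  [ 1  5     2  0  -17    -2 ]
  [ 0  1  -2/5  0   -4     0 ]
  [ 0  0     0  1    2  -2/3 ]
  [ 0  0     0  0    0     1 ]
R3 -> R3 + 2/3·R4
  [ 1  5     2  0  -17  -2 ]
  [ 0  1  -2/5  0   -4   0 ]
  [ 0  0     0  1    2   0 ]
  [ 0  0     0  0    0   1 ]
R1 -> R1 + 2·R4
  [ 1  5     2  0  -17  0 ]
  [ 0  1  -2/5  0   -4  0 ]
  [ 0  0     0  1    2  0 ]
  [ 0  0     0  0    0  1 ]
R1 -> R1 − 5·R2
  [ 1  0     4  0   3  0 ]
  [ 0  1  -2/5  0  -4  0 ]
  [ 0  0     0  1   2  0 ]
  [ 0  0     0  0   0  1 ]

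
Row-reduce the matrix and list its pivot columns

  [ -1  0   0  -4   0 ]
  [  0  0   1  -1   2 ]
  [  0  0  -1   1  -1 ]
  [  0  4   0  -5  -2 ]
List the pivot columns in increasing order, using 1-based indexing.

R1 → -1·R1
  [ 1  0   0   4   0 ]
  [ 0  0   1  -1   2 ]
  [ 0  0  -1   1  -1 ]
  [ 0  4   0  -5  -2 ]
R2 <-> R4
  [ 1  0   0   4   0 ]
  [ 0  4   0  -5  -2 ]
  [ 0  0  -1   1  -1 ]
  [ 0  0   1  -1   2 ]
R2 → 1/4·R2
  [ 1  0   0     4     0 ]
  [ 0  1   0  -5/4  -1/2 ]
  [ 0  0  -1     1    -1 ]
  [ 0  0   1    -1     2 ]
R3 → -1·R3
  [ 1  0  0     4     0 ]
  [ 0  1  0  -5/4  -1/2 ]
  [ 0  0  1    -1     1 ]
  [ 0  0  1    -1     2 ]
R4 → R4 − R3
  [ 1  0  0     4     0 ]
  [ 0  1  0  -5/4  -1/2 ]
  [ 0  0  1    -1     1 ]
  [ 0  0  0     0     1 ]
R3 → R3 − R4
  [ 1  0  0     4     0 ]
  [ 0  1  0  -5/4  -1/2 ]
  [ 0  0  1    -1     0 ]
  [ 0  0  0     0     1 ]
R2 → R2 + 1/2·R4
  [ 1  0  0     4  0 ]
  [ 0  1  0  -5/4  0 ]
  [ 0  0  1    -1  0 ]
  [ 0  0  0     0  1 ]
Pivot columns are the columns containing a leading 1.

1, 2, 3, 5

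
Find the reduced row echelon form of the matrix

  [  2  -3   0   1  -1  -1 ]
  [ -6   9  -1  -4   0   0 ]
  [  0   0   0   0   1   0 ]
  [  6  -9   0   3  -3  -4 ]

ρ1 -> 1/2·ρ1
  [  1  -3/2   0  1/2  -1/2  -1/2 ]
  [ -6     9  -1   -4     0     0 ]
  [  0     0   0    0     1     0 ]
  [  6    -9   0    3    -3    -4 ]
ρ2 -> ρ2 + 6·ρ1
  [ 1  -3/2   0  1/2  -1/2  -1/2 ]
  [ 0     0  -1   -1    -3    -3 ]
  [ 0     0   0    0     1     0 ]
  [ 6    -9   0    3    -3    -4 ]
ρ4 -> ρ4 − 6·ρ1
  [ 1  -3/2   0  1/2  -1/2  -1/2 ]
  [ 0     0  -1   -1    -3    -3 ]
  [ 0     0   0    0     1     0 ]
  [ 0     0   0    0     0    -1 ]
ρ2 -> -1·ρ2
  [ 1  -3/2  0  1/2  -1/2  -1/2 ]
  [ 0     0  1    1     3     3 ]
  [ 0     0  0    0     1     0 ]
  [ 0     0  0    0     0    -1 ]
ρ4 -> -1·ρ4
  [ 1  -3/2  0  1/2  -1/2  -1/2 ]
  [ 0     0  1    1     3     3 ]
  [ 0     0  0    0     1     0 ]
  [ 0     0  0    0     0     1 ]
ρ2 -> ρ2 − 3·ρ4
  [ 1  -3/2  0  1/2  -1/2  -1/2 ]
  [ 0     0  1    1     3     0 ]
  [ 0     0  0    0     1     0 ]
  [ 0     0  0    0     0     1 ]
ρ1 -> ρ1 + 1/2·ρ4
  [ 1  -3/2  0  1/2  -1/2  0 ]
  [ 0     0  1    1     3  0 ]
  [ 0     0  0    0     1  0 ]
  [ 0     0  0    0     0  1 ]
ρ2 -> ρ2 − 3·ρ3
  [ 1  -3/2  0  1/2  -1/2  0 ]
  [ 0     0  1    1     0  0 ]
  [ 0     0  0    0     1  0 ]
  [ 0     0  0    0     0  1 ]
ρ1 -> ρ1 + 1/2·ρ3
  [ 1  -3/2  0  1/2  0  0 ]
  [ 0     0  1    1  0  0 ]
  [ 0     0  0    0  1  0 ]
  [ 0     0  0    0  0  1 ]

[[1, -3/2, 0, 1/2, 0, 0], [0, 0, 1, 1, 0, 0], [0, 0, 0, 0, 1, 0], [0, 0, 0, 0, 0, 1]]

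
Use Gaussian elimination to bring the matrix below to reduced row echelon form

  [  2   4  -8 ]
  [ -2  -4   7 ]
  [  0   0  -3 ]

[[1, 2, 0], [0, 0, 1], [0, 0, 0]]

R1 := 1/2·R1
  [  1   2  -4 ]
  [ -2  -4   7 ]
  [  0   0  -3 ]
R2 := R2 + 2·R1
  [ 1  2  -4 ]
  [ 0  0  -1 ]
  [ 0  0  -3 ]
R2 := -1·R2
  [ 1  2  -4 ]
  [ 0  0   1 ]
  [ 0  0  -3 ]
R3 := R3 + 3·R2
  [ 1  2  -4 ]
  [ 0  0   1 ]
  [ 0  0   0 ]
R1 := R1 + 4·R2
  [ 1  2  0 ]
  [ 0  0  1 ]
  [ 0  0  0 ]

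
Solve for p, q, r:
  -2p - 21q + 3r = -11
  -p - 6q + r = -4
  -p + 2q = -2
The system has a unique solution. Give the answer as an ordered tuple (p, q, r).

Form the augmented matrix and row-reduce:
  [ -2  -21  3  |  -11 ]
  [ -1   -6  1  |   -4 ]
  [ -1    2  0  |   -2 ]
r1 ← -1/2·r1
  [  1  21/2  -3/2  |  11/2 ]
  [ -1    -6     1  |    -4 ]
  [ -1     2     0  |    -2 ]
r2 ← r2 + r1
  [  1  21/2  -3/2  |  11/2 ]
  [  0   9/2  -1/2  |   3/2 ]
  [ -1     2     0  |    -2 ]
r3 ← r3 + r1
  [ 1  21/2  -3/2  |  11/2 ]
  [ 0   9/2  -1/2  |   3/2 ]
  [ 0  25/2  -3/2  |   7/2 ]
r2 ← 2/9·r2
  [ 1  21/2  -3/2  |  11/2 ]
  [ 0     1  -1/9  |   1/3 ]
  [ 0  25/2  -3/2  |   7/2 ]
r3 ← r3 − 25/2·r2
  [ 1  21/2  -3/2  |  11/2 ]
  [ 0     1  -1/9  |   1/3 ]
  [ 0     0  -1/9  |  -2/3 ]
r3 ← -9·r3
  [ 1  21/2  -3/2  |  11/2 ]
  [ 0     1  -1/9  |   1/3 ]
  [ 0     0     1  |     6 ]
r2 ← r2 + 1/9·r3
  [ 1  21/2  -3/2  |  11/2 ]
  [ 0     1     0  |     1 ]
  [ 0     0     1  |     6 ]
r1 ← r1 + 3/2·r3
  [ 1  21/2  0  |  29/2 ]
  [ 0     1  0  |     1 ]
  [ 0     0  1  |     6 ]
r1 ← r1 − 21/2·r2
  [ 1  0  0  |  4 ]
  [ 0  1  0  |  1 ]
  [ 0  0  1  |  6 ]
Reading off the last column: p = 4, q = 1, r = 6.

(4, 1, 6)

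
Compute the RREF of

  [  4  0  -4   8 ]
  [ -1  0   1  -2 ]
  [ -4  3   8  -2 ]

Multiply R1 by 1/4.
  [  1  0  -1   2 ]
  [ -1  0   1  -2 ]
  [ -4  3   8  -2 ]
Add R1 to R2.
  [  1  0  -1   2 ]
  [  0  0   0   0 ]
  [ -4  3   8  -2 ]
Add 4 times R1 to R3.
  [ 1  0  -1  2 ]
  [ 0  0   0  0 ]
  [ 0  3   4  6 ]
Swap R2 and R3.
  [ 1  0  -1  2 ]
  [ 0  3   4  6 ]
  [ 0  0   0  0 ]
Multiply R2 by 1/3.
  [ 1  0   -1  2 ]
  [ 0  1  4/3  2 ]
  [ 0  0    0  0 ]

[[1, 0, -1, 2], [0, 1, 4/3, 2], [0, 0, 0, 0]]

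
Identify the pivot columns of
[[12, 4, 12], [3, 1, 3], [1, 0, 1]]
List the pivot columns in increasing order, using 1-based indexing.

1, 2

Multiply R1 by 1/12.
  [ 1  1/3  1 ]
  [ 3    1  3 ]
  [ 1    0  1 ]
Subtract 3 times R1 from R2.
  [ 1  1/3  1 ]
  [ 0    0  0 ]
  [ 1    0  1 ]
Subtract R1 from R3.
  [ 1   1/3  1 ]
  [ 0     0  0 ]
  [ 0  -1/3  0 ]
Swap R2 and R3.
  [ 1   1/3  1 ]
  [ 0  -1/3  0 ]
  [ 0     0  0 ]
Multiply R2 by -3.
  [ 1  1/3  1 ]
  [ 0    1  0 ]
  [ 0    0  0 ]
Subtract 1/3 times R2 from R1.
  [ 1  0  1 ]
  [ 0  1  0 ]
  [ 0  0  0 ]
Pivot columns are the columns containing a leading 1.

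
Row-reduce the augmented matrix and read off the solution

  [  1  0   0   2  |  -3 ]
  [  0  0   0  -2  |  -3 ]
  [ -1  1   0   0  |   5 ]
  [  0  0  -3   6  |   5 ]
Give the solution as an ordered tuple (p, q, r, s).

(-6, -1, 4/3, 3/2)

Add r1 to r3.
  [ 1  0   0   2  |  -3 ]
  [ 0  0   0  -2  |  -3 ]
  [ 0  1   0   2  |   2 ]
  [ 0  0  -3   6  |   5 ]
Swap r2 and r3.
  [ 1  0   0   2  |  -3 ]
  [ 0  1   0   2  |   2 ]
  [ 0  0   0  -2  |  -3 ]
  [ 0  0  -3   6  |   5 ]
Swap r3 and r4.
  [ 1  0   0   2  |  -3 ]
  [ 0  1   0   2  |   2 ]
  [ 0  0  -3   6  |   5 ]
  [ 0  0   0  -2  |  -3 ]
Multiply r3 by -1/3.
  [ 1  0  0   2  |    -3 ]
  [ 0  1  0   2  |     2 ]
  [ 0  0  1  -2  |  -5/3 ]
  [ 0  0  0  -2  |    -3 ]
Multiply r4 by -1/2.
  [ 1  0  0   2  |    -3 ]
  [ 0  1  0   2  |     2 ]
  [ 0  0  1  -2  |  -5/3 ]
  [ 0  0  0   1  |   3/2 ]
Add 2 times r4 to r3.
  [ 1  0  0  2  |   -3 ]
  [ 0  1  0  2  |    2 ]
  [ 0  0  1  0  |  4/3 ]
  [ 0  0  0  1  |  3/2 ]
Subtract 2 times r4 from r2.
  [ 1  0  0  2  |   -3 ]
  [ 0  1  0  0  |   -1 ]
  [ 0  0  1  0  |  4/3 ]
  [ 0  0  0  1  |  3/2 ]
Subtract 2 times r4 from r1.
  [ 1  0  0  0  |   -6 ]
  [ 0  1  0  0  |   -1 ]
  [ 0  0  1  0  |  4/3 ]
  [ 0  0  0  1  |  3/2 ]
Reading off the last column: p = -6, q = -1, r = 4/3, s = 3/2.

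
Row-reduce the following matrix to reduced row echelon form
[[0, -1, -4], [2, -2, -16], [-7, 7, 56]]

r1 ↔ r2
  [  2  -2  -16 ]
  [  0  -1   -4 ]
  [ -7   7   56 ]
r1 -> 1/2·r1
  [  1  -1  -8 ]
  [  0  -1  -4 ]
  [ -7   7  56 ]
r3 -> r3 + 7·r1
  [ 1  -1  -8 ]
  [ 0  -1  -4 ]
  [ 0   0   0 ]
r2 -> -1·r2
  [ 1  -1  -8 ]
  [ 0   1   4 ]
  [ 0   0   0 ]
r1 -> r1 + r2
  [ 1  0  -4 ]
  [ 0  1   4 ]
  [ 0  0   0 ]

[[1, 0, -4], [0, 1, 4], [0, 0, 0]]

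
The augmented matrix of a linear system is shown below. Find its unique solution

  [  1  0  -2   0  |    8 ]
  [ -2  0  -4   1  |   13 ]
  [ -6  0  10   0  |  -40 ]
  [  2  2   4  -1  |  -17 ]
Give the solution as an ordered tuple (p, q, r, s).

(0, -2, -4, -3)

Add 2 times r1 to r2.
  [  1  0  -2   0  |    8 ]
  [  0  0  -8   1  |   29 ]
  [ -6  0  10   0  |  -40 ]
  [  2  2   4  -1  |  -17 ]
Add 6 times r1 to r3.
  [ 1  0  -2   0  |    8 ]
  [ 0  0  -8   1  |   29 ]
  [ 0  0  -2   0  |    8 ]
  [ 2  2   4  -1  |  -17 ]
Subtract 2 times r1 from r4.
  [ 1  0  -2   0  |    8 ]
  [ 0  0  -8   1  |   29 ]
  [ 0  0  -2   0  |    8 ]
  [ 0  2   8  -1  |  -33 ]
Swap r2 and r4.
  [ 1  0  -2   0  |    8 ]
  [ 0  2   8  -1  |  -33 ]
  [ 0  0  -2   0  |    8 ]
  [ 0  0  -8   1  |   29 ]
Multiply r2 by 1/2.
  [ 1  0  -2     0  |      8 ]
  [ 0  1   4  -1/2  |  -33/2 ]
  [ 0  0  -2     0  |      8 ]
  [ 0  0  -8     1  |     29 ]
Multiply r3 by -1/2.
  [ 1  0  -2     0  |      8 ]
  [ 0  1   4  -1/2  |  -33/2 ]
  [ 0  0   1     0  |     -4 ]
  [ 0  0  -8     1  |     29 ]
Add 8 times r3 to r4.
  [ 1  0  -2     0  |      8 ]
  [ 0  1   4  -1/2  |  -33/2 ]
  [ 0  0   1     0  |     -4 ]
  [ 0  0   0     1  |     -3 ]
Add 1/2 times r4 to r2.
  [ 1  0  -2  0  |    8 ]
  [ 0  1   4  0  |  -18 ]
  [ 0  0   1  0  |   -4 ]
  [ 0  0   0  1  |   -3 ]
Subtract 4 times r3 from r2.
  [ 1  0  -2  0  |   8 ]
  [ 0  1   0  0  |  -2 ]
  [ 0  0   1  0  |  -4 ]
  [ 0  0   0  1  |  -3 ]
Add 2 times r3 to r1.
  [ 1  0  0  0  |   0 ]
  [ 0  1  0  0  |  -2 ]
  [ 0  0  1  0  |  -4 ]
  [ 0  0  0  1  |  -3 ]
Reading off the last column: p = 0, q = -2, r = -4, s = -3.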